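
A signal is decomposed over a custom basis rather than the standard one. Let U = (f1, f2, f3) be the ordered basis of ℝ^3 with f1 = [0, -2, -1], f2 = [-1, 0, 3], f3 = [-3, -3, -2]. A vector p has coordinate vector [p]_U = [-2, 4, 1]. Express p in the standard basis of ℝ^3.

By definition p = -2f1 + 4f2 + f3.
Summing componentwise gives [-7, 1, 12].

[-7, 1, 12]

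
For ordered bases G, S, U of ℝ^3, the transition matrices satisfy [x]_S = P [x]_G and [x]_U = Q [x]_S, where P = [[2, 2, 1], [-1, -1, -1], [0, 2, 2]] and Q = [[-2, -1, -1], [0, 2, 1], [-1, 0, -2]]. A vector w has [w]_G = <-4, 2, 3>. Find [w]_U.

<-7, 8, -19>

Apply P to get S-coordinates <-1, -1, 10>, then Q to get U-coordinates.
The result is [w]_U = <-7, 8, -19>.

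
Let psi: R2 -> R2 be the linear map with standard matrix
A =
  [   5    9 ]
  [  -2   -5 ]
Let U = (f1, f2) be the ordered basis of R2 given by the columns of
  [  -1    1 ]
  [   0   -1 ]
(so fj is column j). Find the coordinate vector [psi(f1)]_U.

Column 1 of [psi]_U is the U-coordinate vector of psi(f1).
In standard coordinates psi(f1) = A f1 = [-5, 2].
Converting to U: [-5, 2] = 3f1 - 2f2, so the coordinate vector is [3, -2].

[3, -2]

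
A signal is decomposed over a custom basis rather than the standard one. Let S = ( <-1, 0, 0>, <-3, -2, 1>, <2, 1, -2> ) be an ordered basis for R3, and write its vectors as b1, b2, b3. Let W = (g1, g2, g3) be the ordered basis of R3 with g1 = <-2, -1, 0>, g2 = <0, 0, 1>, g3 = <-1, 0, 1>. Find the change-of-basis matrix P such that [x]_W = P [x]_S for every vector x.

[[0, 2, -1], [-1, 2, -2], [1, -1, 0]]

Let M have columns bj and N have columns gj. Then for every x, N [x]_W = x = M [x]_S, so P = N^(-1) M.
Since det N = 1, N^(-1) has integer entries; multiplying gives P = [[0, 2, -1], [-1, 2, -2], [1, -1, 0]].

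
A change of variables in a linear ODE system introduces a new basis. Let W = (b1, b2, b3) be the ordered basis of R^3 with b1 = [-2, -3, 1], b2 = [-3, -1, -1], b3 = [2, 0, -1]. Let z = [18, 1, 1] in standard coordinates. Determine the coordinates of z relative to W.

[1, -4, 4]

We seek scalars with c_1 b1 + ... + c_3 b3 = z; equivalently solve M c = z where the columns of M are b1, ..., b3.
Gaussian elimination on [M | z] yields c = (1, -4, 4).
Check: b1 - 4b2 + 4b3 = [18, 1, 1].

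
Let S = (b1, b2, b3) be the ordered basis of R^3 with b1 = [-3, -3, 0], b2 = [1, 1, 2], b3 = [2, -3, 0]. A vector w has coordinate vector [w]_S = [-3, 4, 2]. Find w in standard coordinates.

[17, 7, 8]

w = M [w]_S, where M has columns b1, ..., b3.
Carrying out the matrix-vector product, w = [17, 7, 8].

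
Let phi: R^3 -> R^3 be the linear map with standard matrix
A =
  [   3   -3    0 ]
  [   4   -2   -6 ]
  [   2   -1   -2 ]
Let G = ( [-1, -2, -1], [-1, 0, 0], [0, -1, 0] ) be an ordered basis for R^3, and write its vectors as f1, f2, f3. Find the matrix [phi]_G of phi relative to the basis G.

The j-th column of [phi]_G is [phi(fj)]_G.
phi(f1) = A f1 = [3, 6, 2] = -2f1 - f2 - 2f3, so column 1 is [-2, -1, -2].
Repeating for f2, f3 and assembling the columns gives [[-2, 2, -1], [-1, 1, -2], [-2, 0, 0]].

[[-2, 2, -1], [-1, 1, -2], [-2, 0, 0]]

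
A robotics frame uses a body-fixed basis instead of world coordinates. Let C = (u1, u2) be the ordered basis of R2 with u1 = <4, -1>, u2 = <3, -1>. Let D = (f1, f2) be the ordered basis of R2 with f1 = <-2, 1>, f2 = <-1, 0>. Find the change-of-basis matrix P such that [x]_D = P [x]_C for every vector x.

[[-1, -1], [-2, -1]]

Let M have columns uj and N have columns fj. Then for every x, N [x]_D = x = M [x]_C, so P = N^(-1) M.
Since det N = 1, N^(-1) has integer entries; multiplying gives P = [[-1, -1], [-2, -1]].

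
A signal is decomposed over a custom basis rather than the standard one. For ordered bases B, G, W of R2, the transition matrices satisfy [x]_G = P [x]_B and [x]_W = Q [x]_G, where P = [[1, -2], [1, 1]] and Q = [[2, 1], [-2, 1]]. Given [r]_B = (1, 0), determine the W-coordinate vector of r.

Composing the changes, [r]_W = Q P [r]_B.
Q P = [[3, -3], [-1, 5]]; applying this to (1, 0) gives (3, -1).

(3, -1)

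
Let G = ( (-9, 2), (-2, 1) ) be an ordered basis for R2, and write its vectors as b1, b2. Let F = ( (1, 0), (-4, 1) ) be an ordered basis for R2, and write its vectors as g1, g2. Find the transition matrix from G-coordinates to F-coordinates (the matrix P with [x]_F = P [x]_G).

Column j of P is [bj]_F, since P maps G-coordinates to F-coordinates.
Expressing b1 in F: b1 = -g1 + 2g2, so column 1 of P is (-1, 2).
Doing the same for each bj gives P = [[-1, 2], [2, 1]].

[[-1, 2], [2, 1]]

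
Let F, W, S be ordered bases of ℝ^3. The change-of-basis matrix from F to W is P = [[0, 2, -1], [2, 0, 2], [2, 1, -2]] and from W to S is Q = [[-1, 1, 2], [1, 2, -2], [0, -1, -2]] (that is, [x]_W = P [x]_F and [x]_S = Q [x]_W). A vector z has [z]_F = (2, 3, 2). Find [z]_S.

(10, 14, -14)

Composing the changes, [z]_S = Q P [z]_F.
Q P = [[6, 0, -1], [0, 0, 7], [-6, -2, 2]]; applying this to (2, 3, 2) gives (10, 14, -14).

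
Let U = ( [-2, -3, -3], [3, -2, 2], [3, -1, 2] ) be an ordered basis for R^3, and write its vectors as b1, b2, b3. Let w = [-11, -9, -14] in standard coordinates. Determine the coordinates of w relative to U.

[4, -2, 1]

We seek scalars with c_1 b1 + ... + c_3 b3 = w; equivalently solve M c = w where the columns of M are b1, ..., b3.
Gaussian elimination on [M | w] yields c = (4, -2, 1).
Check: 4b1 - 2b2 + b3 = [-11, -9, -14].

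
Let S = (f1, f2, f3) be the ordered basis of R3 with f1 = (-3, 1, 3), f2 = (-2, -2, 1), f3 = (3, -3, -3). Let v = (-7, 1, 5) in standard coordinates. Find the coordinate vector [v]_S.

(-1, 2, -2)

We seek scalars with c_1 f1 + ... + c_3 f3 = v; equivalently solve M c = v where the columns of M are f1, ..., f3.
Row-reducing the augmented matrix [M | v] gives c = (-1, 2, -2).
Check: -f1 + 2f2 - 2f3 = (-7, 1, 5).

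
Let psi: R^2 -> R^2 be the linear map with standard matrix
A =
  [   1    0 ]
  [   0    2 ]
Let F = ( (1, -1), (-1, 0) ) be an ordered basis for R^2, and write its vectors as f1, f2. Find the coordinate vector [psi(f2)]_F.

Column 2 of [psi]_F is the F-coordinate vector of psi(f2).
In standard coordinates psi(f2) = A f2 = (-1, 0).
Converting to F: (-1, 0) = 0·f1 + f2, so the coordinate vector is (0, 1).

(0, 1)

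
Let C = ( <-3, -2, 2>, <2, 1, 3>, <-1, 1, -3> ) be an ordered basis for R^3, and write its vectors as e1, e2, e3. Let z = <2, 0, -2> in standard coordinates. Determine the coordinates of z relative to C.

We seek scalars with c_1 e1 + ... + c_3 e3 = z; equivalently solve M c = z where the columns of M are e1, ..., e3.
Row-reducing the augmented matrix [M | z] gives c = (-1, -1, -1).
Check: -e1 - e2 - e3 = <2, 0, -2>.

<-1, -1, -1>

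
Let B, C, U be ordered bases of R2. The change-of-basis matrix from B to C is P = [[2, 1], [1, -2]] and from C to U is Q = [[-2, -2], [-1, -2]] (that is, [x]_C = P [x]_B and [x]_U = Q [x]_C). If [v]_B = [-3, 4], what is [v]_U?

First [v]_C = P [v]_B = [-2, -11].
Then [v]_U = Q [v]_C = [26, 24].

[26, 24]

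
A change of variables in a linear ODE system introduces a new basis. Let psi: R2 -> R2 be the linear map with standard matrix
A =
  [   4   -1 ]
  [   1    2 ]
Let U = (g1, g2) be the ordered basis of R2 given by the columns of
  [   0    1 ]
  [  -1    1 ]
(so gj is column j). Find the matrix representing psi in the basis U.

[[3, 0], [1, 3]]

Let P have columns g1, g2. Then [psi]_U = P^(-1) A P.
Here det P = 1, so P^(-1) is integer; computing A P first and then P^(-1)(A P) gives [[3, 0], [1, 3]].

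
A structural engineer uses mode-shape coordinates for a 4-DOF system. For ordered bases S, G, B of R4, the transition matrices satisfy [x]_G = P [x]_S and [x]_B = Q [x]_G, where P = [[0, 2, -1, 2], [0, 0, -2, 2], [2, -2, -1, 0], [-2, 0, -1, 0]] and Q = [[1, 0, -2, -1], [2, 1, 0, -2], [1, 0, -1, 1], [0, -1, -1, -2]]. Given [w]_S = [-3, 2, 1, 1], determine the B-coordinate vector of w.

Composing the changes, [w]_B = Q P [w]_S.
Q P = [[-2, 6, 2, 2], [4, 4, -2, 6], [-4, 4, -1, 2], [2, 2, 5, -2]]; applying this to [-3, 2, 1, 1] gives [22, 0, 21, 1].

[22, 0, 21, 1]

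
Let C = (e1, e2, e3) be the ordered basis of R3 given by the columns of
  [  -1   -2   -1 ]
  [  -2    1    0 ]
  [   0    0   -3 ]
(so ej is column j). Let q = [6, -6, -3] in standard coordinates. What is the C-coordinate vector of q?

[q]_C is the unique c with M c = q, where M has columns e1, ..., e3.
Gaussian elimination on [M | q] yields c = (1, -4, 1).
Check: e1 - 4e2 + e3 = [6, -6, -3].

[1, -4, 1]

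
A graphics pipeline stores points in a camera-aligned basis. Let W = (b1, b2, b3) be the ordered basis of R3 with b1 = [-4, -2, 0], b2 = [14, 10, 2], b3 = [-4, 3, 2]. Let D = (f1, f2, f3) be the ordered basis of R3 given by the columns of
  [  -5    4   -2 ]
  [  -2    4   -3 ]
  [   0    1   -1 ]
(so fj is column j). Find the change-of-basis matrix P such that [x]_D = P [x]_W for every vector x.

[[0, -2, 2], [-2, 0, 1], [-2, -2, -1]]

Column j of P is [bj]_D, since P maps W-coordinates to D-coordinates.
Expressing b1 in D: b1 = 0·f1 - 2f2 - 2f3, so column 1 of P is [0, -2, -2].
Doing the same for each bj gives P = [[0, -2, 2], [-2, 0, 1], [-2, -2, -1]].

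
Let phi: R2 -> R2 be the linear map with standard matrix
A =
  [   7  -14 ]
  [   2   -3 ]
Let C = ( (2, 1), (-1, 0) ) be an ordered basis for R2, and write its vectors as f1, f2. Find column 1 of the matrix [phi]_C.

(1, 2)

Compute phi(f1) = A f1 = (0, 1) in standard coordinates.
Then write this in C-coordinates: solve for y in y_1 f1 + y_2 f2 = (0, 1).
This gives y = (1, 2), which is column 1 of [phi]_C.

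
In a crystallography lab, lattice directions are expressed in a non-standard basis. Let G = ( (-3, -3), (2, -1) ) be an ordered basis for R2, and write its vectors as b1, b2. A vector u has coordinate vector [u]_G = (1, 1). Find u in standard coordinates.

u = M [u]_G, where M has columns b1, b2.
Carrying out the matrix-vector product, u = (-1, -4).

(-1, -4)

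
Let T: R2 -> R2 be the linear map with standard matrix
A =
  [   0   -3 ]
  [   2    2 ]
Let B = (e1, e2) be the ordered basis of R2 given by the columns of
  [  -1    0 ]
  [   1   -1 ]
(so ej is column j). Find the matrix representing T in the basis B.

With P the matrix whose columns are e1, e2, [T]_B = P^(-1) A P.
Column by column: T(e1) = A e1 = <-3, 0>; its B-coordinates <3, 3> give column 1.
Continuing for each basis vector yields [T]_B = [[3, -3], [3, -1]].

[[3, -3], [3, -1]]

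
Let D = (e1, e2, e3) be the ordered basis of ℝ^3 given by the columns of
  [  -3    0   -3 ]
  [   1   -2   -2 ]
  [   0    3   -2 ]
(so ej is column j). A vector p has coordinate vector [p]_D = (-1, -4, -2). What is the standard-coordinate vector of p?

(9, 11, -8)

p = M [p]_D, where M has columns e1, ..., e3.
Carrying out the matrix-vector product, p = (9, 11, -8).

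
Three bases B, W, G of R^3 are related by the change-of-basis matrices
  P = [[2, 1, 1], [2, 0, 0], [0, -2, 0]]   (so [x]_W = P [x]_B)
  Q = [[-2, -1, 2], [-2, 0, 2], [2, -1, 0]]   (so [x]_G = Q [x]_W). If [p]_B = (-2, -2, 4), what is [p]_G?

(16, 12, 0)

First [p]_W = P [p]_B = (-2, -4, 4).
Then [p]_G = Q [p]_W = (16, 12, 0).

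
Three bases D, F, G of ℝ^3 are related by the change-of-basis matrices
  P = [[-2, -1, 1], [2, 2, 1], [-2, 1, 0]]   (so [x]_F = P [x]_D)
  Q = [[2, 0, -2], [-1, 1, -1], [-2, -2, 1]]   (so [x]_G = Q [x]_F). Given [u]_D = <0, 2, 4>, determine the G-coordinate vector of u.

Composing the changes, [u]_G = Q P [u]_D.
Q P = [[0, -4, 2], [6, 2, 0], [-2, -1, -4]]; applying this to <0, 2, 4> gives <0, 4, -18>.

<0, 4, -18>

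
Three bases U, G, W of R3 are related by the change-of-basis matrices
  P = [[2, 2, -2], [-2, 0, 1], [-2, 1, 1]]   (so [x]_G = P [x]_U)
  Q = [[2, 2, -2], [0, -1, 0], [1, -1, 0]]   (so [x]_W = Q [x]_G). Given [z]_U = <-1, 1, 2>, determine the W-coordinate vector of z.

<-10, -4, -8>

First [z]_G = P [z]_U = <-4, 4, 5>.
Then [z]_W = Q [z]_G = <-10, -4, -8>.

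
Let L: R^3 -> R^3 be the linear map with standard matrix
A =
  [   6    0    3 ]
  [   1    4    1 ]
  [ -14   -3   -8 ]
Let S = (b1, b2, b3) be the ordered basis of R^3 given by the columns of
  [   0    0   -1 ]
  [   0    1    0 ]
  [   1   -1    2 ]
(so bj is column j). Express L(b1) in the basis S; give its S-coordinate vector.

Column 1 of [L]_S is the S-coordinate vector of L(b1).
In standard coordinates L(b1) = A b1 = <3, 1, -8>.
Converting to S: <3, 1, -8> = -b1 + b2 - 3b3, so the coordinate vector is <-1, 1, -3>.

<-1, 1, -3>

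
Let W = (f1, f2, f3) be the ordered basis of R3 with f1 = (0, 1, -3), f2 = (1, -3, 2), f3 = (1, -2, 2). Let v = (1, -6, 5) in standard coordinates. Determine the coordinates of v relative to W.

We seek scalars with c_1 f1 + ... + c_3 f3 = v; equivalently solve M c = v where the columns of M are f1, ..., f3.
Gaussian elimination on [M | v] yields c = (-1, 3, -2).
Check: -f1 + 3f2 - 2f3 = (1, -6, 5).

(-1, 3, -2)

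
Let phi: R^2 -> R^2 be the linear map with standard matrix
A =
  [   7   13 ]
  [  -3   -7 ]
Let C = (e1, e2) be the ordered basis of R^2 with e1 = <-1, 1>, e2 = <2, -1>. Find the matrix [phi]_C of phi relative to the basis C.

[[-2, 3], [2, 2]]

Let P have columns e1, e2. Then [phi]_C = P^(-1) A P.
Here det P = -1, so P^(-1) is integer; computing A P first and then P^(-1)(A P) gives [[-2, 3], [2, 2]].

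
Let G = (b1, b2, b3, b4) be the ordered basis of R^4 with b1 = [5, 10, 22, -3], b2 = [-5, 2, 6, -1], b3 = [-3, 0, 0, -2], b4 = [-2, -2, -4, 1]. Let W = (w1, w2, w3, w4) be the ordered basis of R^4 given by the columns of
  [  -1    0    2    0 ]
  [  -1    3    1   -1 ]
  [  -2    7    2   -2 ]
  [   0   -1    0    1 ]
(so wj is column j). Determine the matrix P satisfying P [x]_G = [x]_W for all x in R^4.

[[-1, 1, 1, 0], [2, 2, 0, 0], [2, -2, -1, -1], [-1, 1, -2, 1]]

Take x = bj: its G-coordinates are the j-th standard unit vector, so P e_j — column j of P — equals [bj]_W.
b1 = -w1 + 2w2 + 2w3 - w4, giving column 1 = [-1, 2, 2, -1]; repeating for each j gives P = [[-1, 1, 1, 0], [2, 2, 0, 0], [2, -2, -1, -1], [-1, 1, -2, 1]].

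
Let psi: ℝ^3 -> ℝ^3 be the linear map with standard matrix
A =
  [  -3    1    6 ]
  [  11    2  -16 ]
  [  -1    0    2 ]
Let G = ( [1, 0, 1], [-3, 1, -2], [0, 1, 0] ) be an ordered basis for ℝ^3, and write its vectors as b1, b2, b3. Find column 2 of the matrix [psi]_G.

[1, 1, 0]

Column 2 of [psi]_G is the G-coordinate vector of psi(b2).
In standard coordinates psi(b2) = A b2 = [-2, 1, -1].
Converting to G: [-2, 1, -1] = b1 + b2 + 0·b3, so the coordinate vector is [1, 1, 0].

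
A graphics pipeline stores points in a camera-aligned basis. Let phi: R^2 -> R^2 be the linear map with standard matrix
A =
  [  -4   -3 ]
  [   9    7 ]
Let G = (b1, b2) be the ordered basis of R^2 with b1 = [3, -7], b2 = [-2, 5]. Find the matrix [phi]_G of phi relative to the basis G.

[[1, -1], [-3, 2]]

The j-th column of [phi]_G is [phi(bj)]_G.
phi(b1) = A b1 = [9, -22] = b1 - 3b2, so column 1 is [1, -3].
Repeating for b2 and assembling the columns gives [[1, -1], [-3, 2]].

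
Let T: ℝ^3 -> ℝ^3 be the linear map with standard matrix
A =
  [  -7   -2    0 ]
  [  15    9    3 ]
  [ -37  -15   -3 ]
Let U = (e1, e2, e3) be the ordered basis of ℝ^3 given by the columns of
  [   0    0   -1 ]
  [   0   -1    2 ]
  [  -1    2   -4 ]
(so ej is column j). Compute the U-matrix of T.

[[3, -3, -1], [3, -1, 3], [0, -2, -3]]

The j-th column of [T]_U is [T(ej)]_U.
T(e1) = A e1 = <0, -3, 3> = 3e1 + 3e2 + 0·e3, so column 1 is <3, 3, 0>.
Repeating for e2, e3 and assembling the columns gives [[3, -3, -1], [3, -1, 3], [0, -2, -3]].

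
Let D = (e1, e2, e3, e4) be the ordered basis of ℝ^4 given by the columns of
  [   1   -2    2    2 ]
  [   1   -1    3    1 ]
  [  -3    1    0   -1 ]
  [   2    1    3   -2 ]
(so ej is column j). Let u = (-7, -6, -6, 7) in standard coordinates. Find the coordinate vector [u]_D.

(3, -1, -2, -4)

Write u = c_1 e1 + ... + c_4 e4 and solve for the c_i.
Solving this 4x4 system gives c = (3, -1, -2, -4).
Check: 3e1 - e2 - 2e3 - 4e4 = (-7, -6, -6, 7).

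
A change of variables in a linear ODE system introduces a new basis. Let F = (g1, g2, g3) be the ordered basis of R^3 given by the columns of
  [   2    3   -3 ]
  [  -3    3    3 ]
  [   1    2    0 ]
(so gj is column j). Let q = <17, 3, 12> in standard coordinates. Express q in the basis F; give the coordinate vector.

<4, 4, 1>

Write q = c_1 g1 + ... + c_3 g3 and solve for the c_i.
Solving this 3x3 system gives c = (4, 4, 1).
Check: 4g1 + 4g2 + g3 = <17, 3, 12>.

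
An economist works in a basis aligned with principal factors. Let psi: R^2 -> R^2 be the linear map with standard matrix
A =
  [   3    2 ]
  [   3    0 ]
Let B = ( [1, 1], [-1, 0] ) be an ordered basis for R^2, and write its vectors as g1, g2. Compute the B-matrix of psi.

[[3, -3], [-2, 0]]

With P the matrix whose columns are g1, g2, [psi]_B = P^(-1) A P.
Column by column: psi(g1) = A g1 = [5, 3]; its B-coordinates [3, -2] give column 1.
Continuing for each basis vector yields [psi]_B = [[3, -3], [-2, 0]].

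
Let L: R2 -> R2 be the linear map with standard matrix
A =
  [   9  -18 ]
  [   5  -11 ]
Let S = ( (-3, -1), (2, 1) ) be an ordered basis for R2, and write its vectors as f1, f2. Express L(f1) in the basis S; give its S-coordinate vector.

Column 1 of [L]_S is the S-coordinate vector of L(f1).
In standard coordinates L(f1) = A f1 = (-9, -4).
Converting to S: (-9, -4) = f1 - 3f2, so the coordinate vector is (1, -3).

(1, -3)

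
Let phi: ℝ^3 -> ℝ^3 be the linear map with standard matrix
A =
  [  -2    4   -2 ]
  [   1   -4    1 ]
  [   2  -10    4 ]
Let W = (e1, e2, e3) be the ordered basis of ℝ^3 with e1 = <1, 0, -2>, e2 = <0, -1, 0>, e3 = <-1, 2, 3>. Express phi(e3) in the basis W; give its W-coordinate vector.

<2, 2, -2>

Compute phi(e3) = A e3 = <4, -6, -10> in standard coordinates.
Then write this in W-coordinates: solve for y in y_1 e1 + ... + y_3 e3 = <4, -6, -10>.
This gives y = <2, 2, -2>, which is column 3 of [phi]_W.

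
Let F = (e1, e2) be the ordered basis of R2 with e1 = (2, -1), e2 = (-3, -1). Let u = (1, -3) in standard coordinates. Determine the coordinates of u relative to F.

Write u = c_1 e1 + c_2 e2 and solve for the c_i.
System: 2c_1 - 3c_2 = 1, -c_1 - c_2 = -3; solving gives c_1 = 2, c_2 = 1.
Check: 2e1 + e2 = (1, -3).

(2, 1)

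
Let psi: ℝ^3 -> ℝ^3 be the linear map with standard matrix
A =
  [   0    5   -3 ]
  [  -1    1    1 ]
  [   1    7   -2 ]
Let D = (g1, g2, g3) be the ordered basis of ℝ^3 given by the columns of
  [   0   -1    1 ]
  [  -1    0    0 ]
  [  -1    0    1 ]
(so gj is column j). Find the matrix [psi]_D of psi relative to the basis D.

Let P have columns g1, ..., g3. Then [psi]_D = P^(-1) A P.
Here det P = -1, so P^(-1) is integer; computing A P first and then P^(-1)(A P) gives [[2, -1, 0], [-1, -2, 2], [-3, -2, -1]].

[[2, -1, 0], [-1, -2, 2], [-3, -2, -1]]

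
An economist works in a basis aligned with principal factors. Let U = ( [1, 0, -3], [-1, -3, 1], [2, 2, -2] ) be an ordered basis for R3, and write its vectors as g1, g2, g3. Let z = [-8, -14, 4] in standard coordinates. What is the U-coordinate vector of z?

[2, 2, -4]

Write z = c_1 g1 + ... + c_3 g3 and solve for the c_i.
Gaussian elimination on [M | z] yields c = (2, 2, -4).
Check: 2g1 + 2g2 - 4g3 = [-8, -14, 4].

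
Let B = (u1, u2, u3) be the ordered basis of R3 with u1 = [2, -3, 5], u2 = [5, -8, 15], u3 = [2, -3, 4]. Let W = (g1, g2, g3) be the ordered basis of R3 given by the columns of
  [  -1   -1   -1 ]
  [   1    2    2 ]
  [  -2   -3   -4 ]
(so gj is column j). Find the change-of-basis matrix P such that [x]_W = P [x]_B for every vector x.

[[-1, -2, -1], [-1, -1, -2], [0, -2, 1]]

Take x = uj: its B-coordinates are the j-th standard unit vector, so P e_j — column j of P — equals [uj]_W.
u1 = -g1 - g2 + 0·g3, giving column 1 = [-1, -1, 0]; repeating for each j gives P = [[-1, -2, -1], [-1, -1, -2], [0, -2, 1]].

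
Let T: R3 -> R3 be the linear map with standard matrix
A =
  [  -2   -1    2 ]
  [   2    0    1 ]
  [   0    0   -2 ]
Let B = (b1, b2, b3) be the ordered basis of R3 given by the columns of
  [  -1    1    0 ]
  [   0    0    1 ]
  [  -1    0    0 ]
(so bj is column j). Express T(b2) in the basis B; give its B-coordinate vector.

Compute T(b2) = A b2 = (-2, 2, 0) in standard coordinates.
Then write this in B-coordinates: solve for y in y_1 b1 + ... + y_3 b3 = (-2, 2, 0).
This gives y = (0, -2, 2), which is column 2 of [T]_B.

(0, -2, 2)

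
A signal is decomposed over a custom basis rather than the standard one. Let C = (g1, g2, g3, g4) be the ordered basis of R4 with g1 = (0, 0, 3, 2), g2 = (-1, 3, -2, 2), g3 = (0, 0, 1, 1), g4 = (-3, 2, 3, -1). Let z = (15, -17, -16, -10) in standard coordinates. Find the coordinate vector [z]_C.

(-2, -3, -4, -4)

[z]_C is the unique c with M c = z, where M has columns g1, ..., g4.
Gaussian elimination on [M | z] yields c = (-2, -3, -4, -4).
Check: -2g1 - 3g2 - 4g3 - 4g4 = (15, -17, -16, -10).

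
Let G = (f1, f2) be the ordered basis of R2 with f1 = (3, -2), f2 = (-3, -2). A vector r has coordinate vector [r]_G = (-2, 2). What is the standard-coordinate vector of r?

(-12, 0)

The coordinates say r = -2f1 + 2f2; adding the scaled basis vectors gives (-12, 0).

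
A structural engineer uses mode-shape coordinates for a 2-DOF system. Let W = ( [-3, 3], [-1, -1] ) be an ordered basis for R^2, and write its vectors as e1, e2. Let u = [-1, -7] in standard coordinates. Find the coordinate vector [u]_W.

[-1, 4]

[u]_W is the unique c with M c = u, where M has columns e1, e2.
System: -3c_1 - c_2 = -1, 3c_1 - c_2 = -7; solving gives c_1 = -1, c_2 = 4.
Check: -e1 + 4e2 = [-1, -7].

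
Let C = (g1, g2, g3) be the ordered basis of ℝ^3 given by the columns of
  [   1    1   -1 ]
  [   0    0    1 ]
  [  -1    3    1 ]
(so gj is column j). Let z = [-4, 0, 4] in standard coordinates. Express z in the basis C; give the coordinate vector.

[-4, 0, 0]

Write z = c_1 g1 + ... + c_3 g3 and solve for the c_i.
Solving this 3x3 system gives c = (-4, 0, 0).
Check: -4g1 + 0·g2 + 0·g3 = [-4, 0, 4].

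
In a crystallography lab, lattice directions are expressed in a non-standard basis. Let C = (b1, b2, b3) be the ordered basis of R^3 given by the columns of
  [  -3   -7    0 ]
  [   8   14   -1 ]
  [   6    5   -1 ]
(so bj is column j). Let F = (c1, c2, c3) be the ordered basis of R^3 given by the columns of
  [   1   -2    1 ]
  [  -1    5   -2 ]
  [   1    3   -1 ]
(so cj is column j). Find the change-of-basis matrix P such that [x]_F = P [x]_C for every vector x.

Take x = bj: its C-coordinates are the j-th standard unit vector, so P e_j — column j of P — equals [bj]_F.
b1 = c1 + c2 - 2c3, giving column 1 = (1, 1, -2); repeating for each j gives P = [[1, -2, 0], [1, 2, -1], [-2, -1, -2]].

[[1, -2, 0], [1, 2, -1], [-2, -1, -2]]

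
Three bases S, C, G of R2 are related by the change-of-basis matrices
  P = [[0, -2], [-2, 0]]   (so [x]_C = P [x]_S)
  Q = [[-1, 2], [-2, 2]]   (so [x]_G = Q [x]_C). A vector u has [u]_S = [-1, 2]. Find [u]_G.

[8, 12]

Composing the changes, [u]_G = Q P [u]_S.
Q P = [[-4, 2], [-4, 4]]; applying this to [-1, 2] gives [8, 12].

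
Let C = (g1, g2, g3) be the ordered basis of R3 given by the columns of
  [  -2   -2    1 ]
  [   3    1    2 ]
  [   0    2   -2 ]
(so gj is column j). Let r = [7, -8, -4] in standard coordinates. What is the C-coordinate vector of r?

[-1, -3, -1]

We seek scalars with c_1 g1 + ... + c_3 g3 = r; equivalently solve M c = r where the columns of M are g1, ..., g3.
Gaussian elimination on [M | r] yields c = (-1, -3, -1).
Check: -g1 - 3g2 - g3 = [7, -8, -4].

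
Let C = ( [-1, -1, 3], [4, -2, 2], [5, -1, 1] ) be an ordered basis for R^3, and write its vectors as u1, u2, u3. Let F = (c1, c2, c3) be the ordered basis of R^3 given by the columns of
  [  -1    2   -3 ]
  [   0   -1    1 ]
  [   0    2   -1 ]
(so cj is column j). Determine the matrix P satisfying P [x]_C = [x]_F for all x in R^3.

[[2, 2, -2], [2, 0, 0], [1, -2, -1]]

Take x = uj: its C-coordinates are the j-th standard unit vector, so P e_j — column j of P — equals [uj]_F.
u1 = 2c1 + 2c2 + c3, giving column 1 = [2, 2, 1]; repeating for each j gives P = [[2, 2, -2], [2, 0, 0], [1, -2, -1]].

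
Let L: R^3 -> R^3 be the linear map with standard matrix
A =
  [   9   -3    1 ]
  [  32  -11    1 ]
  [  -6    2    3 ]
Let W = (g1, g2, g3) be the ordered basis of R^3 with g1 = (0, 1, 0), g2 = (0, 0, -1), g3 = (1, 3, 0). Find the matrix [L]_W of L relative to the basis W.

With P the matrix whose columns are g1, ..., g3, [L]_W = P^(-1) A P.
Column by column: L(g1) = A g1 = (-3, -11, 2); its W-coordinates (-2, -2, -3) give column 1.
Continuing for each basis vector yields [L]_W = [[-2, 2, -1], [-2, 3, 0], [-3, -1, 0]].

[[-2, 2, -1], [-2, 3, 0], [-3, -1, 0]]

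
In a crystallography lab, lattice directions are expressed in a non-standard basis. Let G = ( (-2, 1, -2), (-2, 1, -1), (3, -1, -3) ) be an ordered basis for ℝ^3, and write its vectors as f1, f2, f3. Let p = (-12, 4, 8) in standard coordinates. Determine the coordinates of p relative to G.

(4, -4, -4)

We seek scalars with c_1 f1 + ... + c_3 f3 = p; equivalently solve M c = p where the columns of M are f1, ..., f3.
Solving this 3x3 system gives c = (4, -4, -4).
Check: 4f1 - 4f2 - 4f3 = (-12, 4, 8).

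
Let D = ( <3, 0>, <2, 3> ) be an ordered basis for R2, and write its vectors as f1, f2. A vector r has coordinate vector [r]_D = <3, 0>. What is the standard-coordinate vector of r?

<9, 0>

By definition r = 3f1 + 0·f2.
Summing componentwise gives <9, 0>.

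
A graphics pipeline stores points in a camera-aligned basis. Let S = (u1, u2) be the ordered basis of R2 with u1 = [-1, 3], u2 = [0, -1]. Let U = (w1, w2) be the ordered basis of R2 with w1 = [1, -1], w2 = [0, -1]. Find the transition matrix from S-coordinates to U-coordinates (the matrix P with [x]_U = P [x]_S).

Let M have columns uj and N have columns wj. Then for every x, N [x]_U = x = M [x]_S, so P = N^(-1) M.
Since det N = -1, N^(-1) has integer entries; multiplying gives P = [[-1, 0], [-2, 1]].

[[-1, 0], [-2, 1]]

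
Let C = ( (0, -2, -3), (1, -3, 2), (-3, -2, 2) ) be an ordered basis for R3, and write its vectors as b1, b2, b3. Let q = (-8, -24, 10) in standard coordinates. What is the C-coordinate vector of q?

(2, 4, 4)

Write q = c_1 b1 + ... + c_3 b3 and solve for the c_i.
Solving this 3x3 system gives c = (2, 4, 4).
Check: 2b1 + 4b2 + 4b3 = (-8, -24, 10).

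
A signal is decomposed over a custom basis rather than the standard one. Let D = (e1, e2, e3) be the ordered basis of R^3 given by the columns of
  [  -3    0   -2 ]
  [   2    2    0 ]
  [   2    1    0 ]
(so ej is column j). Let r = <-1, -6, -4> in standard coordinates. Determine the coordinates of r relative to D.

<-1, -2, 2>

Write r = c_1 e1 + ... + c_3 e3 and solve for the c_i.
Solving this 3x3 system gives c = (-1, -2, 2).
Check: -e1 - 2e2 + 2e3 = <-1, -6, -4>.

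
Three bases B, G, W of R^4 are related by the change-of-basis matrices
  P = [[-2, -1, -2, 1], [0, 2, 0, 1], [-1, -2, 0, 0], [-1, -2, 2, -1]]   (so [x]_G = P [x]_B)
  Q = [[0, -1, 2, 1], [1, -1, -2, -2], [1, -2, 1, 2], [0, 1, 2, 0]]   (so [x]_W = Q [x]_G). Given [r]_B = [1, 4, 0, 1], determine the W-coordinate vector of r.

First [r]_G = P [r]_B = [-5, 9, -9, -10].
Then [r]_W = Q [r]_G = [-37, 24, -52, -9].

[-37, 24, -52, -9]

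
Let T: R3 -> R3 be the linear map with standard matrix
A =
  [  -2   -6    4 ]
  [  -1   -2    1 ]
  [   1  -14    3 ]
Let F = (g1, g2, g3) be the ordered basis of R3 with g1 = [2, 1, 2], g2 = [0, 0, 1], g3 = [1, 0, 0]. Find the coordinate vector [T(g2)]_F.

Compute T(g2) = A g2 = [4, 1, 3] in standard coordinates.
Then write this in F-coordinates: solve for y in y_1 g1 + ... + y_3 g3 = [4, 1, 3].
This gives y = [1, 1, 2], which is column 2 of [T]_F.

[1, 1, 2]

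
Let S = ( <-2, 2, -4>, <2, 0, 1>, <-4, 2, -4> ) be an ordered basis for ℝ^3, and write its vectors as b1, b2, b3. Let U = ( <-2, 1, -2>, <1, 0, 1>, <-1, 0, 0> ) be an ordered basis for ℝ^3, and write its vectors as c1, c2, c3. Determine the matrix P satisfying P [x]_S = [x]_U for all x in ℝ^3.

Take x = bj: its S-coordinates are the j-th standard unit vector, so P e_j — column j of P — equals [bj]_U.
b1 = 2c1 + 0·c2 - 2c3, giving column 1 = <2, 0, -2>; repeating for each j gives P = [[2, 0, 2], [0, 1, 0], [-2, -1, 0]].

[[2, 0, 2], [0, 1, 0], [-2, -1, 0]]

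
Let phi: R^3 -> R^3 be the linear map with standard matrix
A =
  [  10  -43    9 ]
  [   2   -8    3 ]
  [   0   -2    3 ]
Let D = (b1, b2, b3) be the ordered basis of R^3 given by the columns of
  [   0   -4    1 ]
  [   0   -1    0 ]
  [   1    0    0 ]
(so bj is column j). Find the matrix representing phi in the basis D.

The j-th column of [phi]_D is [phi(bj)]_D.
phi(b1) = A b1 = <9, 3, 3> = 3b1 - 3b2 - 3b3, so column 1 is <3, -3, -3>.
Repeating for b2, b3 and assembling the columns gives [[3, 2, 0], [-3, 0, -2], [-3, 3, 2]].

[[3, 2, 0], [-3, 0, -2], [-3, 3, 2]]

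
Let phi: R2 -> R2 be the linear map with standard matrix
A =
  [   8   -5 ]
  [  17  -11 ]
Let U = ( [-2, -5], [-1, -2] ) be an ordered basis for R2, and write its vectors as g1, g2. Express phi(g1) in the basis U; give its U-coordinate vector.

Column 1 of [phi]_U is the U-coordinate vector of phi(g1).
In standard coordinates phi(g1) = A g1 = [9, 21].
Converting to U: [9, 21] = -3g1 - 3g2, so the coordinate vector is [-3, -3].

[-3, -3]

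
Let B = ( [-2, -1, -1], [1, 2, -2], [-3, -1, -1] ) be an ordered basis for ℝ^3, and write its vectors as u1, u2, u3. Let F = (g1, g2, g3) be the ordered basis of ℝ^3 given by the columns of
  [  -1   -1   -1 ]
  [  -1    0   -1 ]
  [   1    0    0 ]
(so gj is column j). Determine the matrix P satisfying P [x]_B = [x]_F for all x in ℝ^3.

[[-1, -2, -1], [1, 1, 2], [2, 0, 2]]

Take x = uj: its B-coordinates are the j-th standard unit vector, so P e_j — column j of P — equals [uj]_F.
u1 = -g1 + g2 + 2g3, giving column 1 = [-1, 1, 2]; repeating for each j gives P = [[-1, -2, -1], [1, 1, 2], [2, 0, 2]].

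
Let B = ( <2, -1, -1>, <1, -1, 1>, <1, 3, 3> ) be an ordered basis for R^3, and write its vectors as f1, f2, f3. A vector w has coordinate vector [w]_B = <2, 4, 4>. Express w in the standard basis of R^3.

The coordinates say w = 2f1 + 4f2 + 4f3; adding the scaled basis vectors gives <12, 6, 14>.

<12, 6, 14>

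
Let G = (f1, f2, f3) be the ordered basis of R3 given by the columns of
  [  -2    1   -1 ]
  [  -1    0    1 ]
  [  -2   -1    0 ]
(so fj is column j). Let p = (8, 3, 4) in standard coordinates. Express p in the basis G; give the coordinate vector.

[p]_G is the unique c with M c = p, where M has columns f1, ..., f3.
Solving this 3x3 system gives c = (-3, 2, 0).
Check: -3f1 + 2f2 + 0·f3 = (8, 3, 4).

(-3, 2, 0)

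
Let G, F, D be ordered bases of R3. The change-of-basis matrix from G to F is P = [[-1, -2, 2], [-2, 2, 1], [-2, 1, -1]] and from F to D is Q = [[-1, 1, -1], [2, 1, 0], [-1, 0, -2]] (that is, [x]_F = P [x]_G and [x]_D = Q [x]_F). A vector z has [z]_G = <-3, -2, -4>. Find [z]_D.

<-9, -4, -15>

Composing the changes, [z]_D = Q P [z]_G.
Q P = [[1, 3, 0], [-4, -2, 5], [5, 0, 0]]; applying this to <-3, -2, -4> gives <-9, -4, -15>.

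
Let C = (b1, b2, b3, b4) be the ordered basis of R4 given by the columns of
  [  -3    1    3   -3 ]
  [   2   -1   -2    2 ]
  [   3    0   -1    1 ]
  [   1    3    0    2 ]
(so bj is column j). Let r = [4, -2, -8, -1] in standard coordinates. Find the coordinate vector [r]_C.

Write r = c_1 b1 + ... + c_4 b4 and solve for the c_i.
Row-reducing the augmented matrix [M | r] gives c = (-3, -2, 3, 4).
Check: -3b1 - 2b2 + 3b3 + 4b4 = [4, -2, -8, -1].

[-3, -2, 3, 4]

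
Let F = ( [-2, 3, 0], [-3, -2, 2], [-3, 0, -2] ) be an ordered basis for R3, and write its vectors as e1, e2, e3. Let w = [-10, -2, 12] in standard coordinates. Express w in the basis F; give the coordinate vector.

[w]_F is the unique c with M c = w, where M has columns e1, ..., e3.
Row-reducing the augmented matrix [M | w] gives c = (2, 4, -2).
Check: 2e1 + 4e2 - 2e3 = [-10, -2, 12].

[2, 4, -2]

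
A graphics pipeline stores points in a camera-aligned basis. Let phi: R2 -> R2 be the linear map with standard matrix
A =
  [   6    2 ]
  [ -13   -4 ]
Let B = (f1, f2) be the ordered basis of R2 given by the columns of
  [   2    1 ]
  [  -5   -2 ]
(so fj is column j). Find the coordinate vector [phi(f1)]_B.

Column 1 of [phi]_B is the B-coordinate vector of phi(f1).
In standard coordinates phi(f1) = A f1 = (2, -6).
Converting to B: (2, -6) = 2f1 - 2f2, so the coordinate vector is (2, -2).

(2, -2)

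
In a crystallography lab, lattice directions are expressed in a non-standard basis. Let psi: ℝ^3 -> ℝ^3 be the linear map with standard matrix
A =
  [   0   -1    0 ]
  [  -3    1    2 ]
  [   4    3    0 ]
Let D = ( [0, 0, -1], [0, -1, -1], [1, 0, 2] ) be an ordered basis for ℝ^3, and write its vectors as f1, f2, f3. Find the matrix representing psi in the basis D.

[[-2, 2, -3], [2, 3, -1], [0, 1, 0]]

With P the matrix whose columns are f1, ..., f3, [psi]_D = P^(-1) A P.
Column by column: psi(f1) = A f1 = [0, -2, 0]; its D-coordinates [-2, 2, 0] give column 1.
Continuing for each basis vector yields [psi]_D = [[-2, 2, -3], [2, 3, -1], [0, 1, 0]].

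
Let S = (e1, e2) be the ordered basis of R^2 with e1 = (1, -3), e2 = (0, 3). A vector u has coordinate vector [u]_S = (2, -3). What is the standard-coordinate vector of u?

(2, -15)

The coordinates say u = 2e1 - 3e2; adding the scaled basis vectors gives (2, -15).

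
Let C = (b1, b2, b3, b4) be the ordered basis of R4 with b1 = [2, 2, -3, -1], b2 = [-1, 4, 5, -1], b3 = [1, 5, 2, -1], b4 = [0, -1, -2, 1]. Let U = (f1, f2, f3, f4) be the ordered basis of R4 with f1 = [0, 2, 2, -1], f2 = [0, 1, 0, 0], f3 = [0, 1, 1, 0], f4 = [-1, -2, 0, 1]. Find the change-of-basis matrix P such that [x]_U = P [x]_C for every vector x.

Column j of P is [bj]_U, since P maps C-coordinates to U-coordinates.
Expressing b1 in U: b1 = -f1 + f2 - f3 - 2f4, so column 1 of P is [-1, 1, -1, -2].
Doing the same for each bj gives P = [[-1, 2, 0, -1], [1, 1, 1, 1], [-1, 1, 2, 0], [-2, 1, -1, 0]].

[[-1, 2, 0, -1], [1, 1, 1, 1], [-1, 1, 2, 0], [-2, 1, -1, 0]]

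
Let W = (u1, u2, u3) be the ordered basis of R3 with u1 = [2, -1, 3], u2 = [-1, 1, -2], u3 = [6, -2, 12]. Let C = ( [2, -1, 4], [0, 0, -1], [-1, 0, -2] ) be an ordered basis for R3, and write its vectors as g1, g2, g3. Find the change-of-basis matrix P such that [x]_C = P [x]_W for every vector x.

[[1, -1, 2], [1, 0, 0], [0, -1, -2]]

Let M have columns uj and N have columns gj. Then for every x, N [x]_C = x = M [x]_W, so P = N^(-1) M.
Since det N = -1, N^(-1) has integer entries; multiplying gives P = [[1, -1, 2], [1, 0, 0], [0, -1, -2]].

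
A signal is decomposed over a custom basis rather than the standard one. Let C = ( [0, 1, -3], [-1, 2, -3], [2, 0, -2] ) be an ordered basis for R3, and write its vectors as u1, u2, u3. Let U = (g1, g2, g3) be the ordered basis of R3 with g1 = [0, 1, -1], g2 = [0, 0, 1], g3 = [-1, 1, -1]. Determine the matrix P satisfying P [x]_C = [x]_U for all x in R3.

[[1, 1, 2], [-2, -1, -2], [0, 1, -2]]

Let M have columns uj and N have columns gj. Then for every x, N [x]_U = x = M [x]_C, so P = N^(-1) M.
Since det N = -1, N^(-1) has integer entries; multiplying gives P = [[1, 1, 2], [-2, -1, -2], [0, 1, -2]].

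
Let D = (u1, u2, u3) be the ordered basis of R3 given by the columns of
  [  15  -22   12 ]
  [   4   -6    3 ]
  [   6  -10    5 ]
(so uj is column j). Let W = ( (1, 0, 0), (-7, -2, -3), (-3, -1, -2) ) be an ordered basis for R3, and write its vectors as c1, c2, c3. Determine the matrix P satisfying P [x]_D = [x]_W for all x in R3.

[[1, -2, 2], [-2, 2, -1], [0, 2, -1]]

Take x = uj: its D-coordinates are the j-th standard unit vector, so P e_j — column j of P — equals [uj]_W.
u1 = c1 - 2c2 + 0·c3, giving column 1 = (1, -2, 0); repeating for each j gives P = [[1, -2, 2], [-2, 2, -1], [0, 2, -1]].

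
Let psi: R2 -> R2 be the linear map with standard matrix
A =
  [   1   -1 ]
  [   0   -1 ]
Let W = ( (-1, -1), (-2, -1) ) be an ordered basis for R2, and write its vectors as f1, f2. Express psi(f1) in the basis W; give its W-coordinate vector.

(-2, 1)

Compute psi(f1) = A f1 = (0, 1) in standard coordinates.
Then write this in W-coordinates: solve for y in y_1 f1 + y_2 f2 = (0, 1).
This gives y = (-2, 1), which is column 1 of [psi]_W.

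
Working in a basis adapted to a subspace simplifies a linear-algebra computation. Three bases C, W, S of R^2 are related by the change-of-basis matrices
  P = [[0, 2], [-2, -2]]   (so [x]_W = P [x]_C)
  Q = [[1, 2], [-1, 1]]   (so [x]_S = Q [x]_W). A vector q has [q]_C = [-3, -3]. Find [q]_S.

Composing the changes, [q]_S = Q P [q]_C.
Q P = [[-4, -2], [-2, -4]]; applying this to [-3, -3] gives [18, 18].

[18, 18]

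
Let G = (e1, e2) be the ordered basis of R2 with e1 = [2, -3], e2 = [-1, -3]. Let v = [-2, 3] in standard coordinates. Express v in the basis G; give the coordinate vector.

We seek scalars with c_1 e1 + c_2 e2 = v; equivalently solve M c = v where the columns of M are e1, e2.
System: 2c_1 - c_2 = -2, -3c_1 - 3c_2 = 3; solving gives c_1 = -1, c_2 = 0.
Check: -e1 + 0·e2 = [-2, 3].

[-1, 0]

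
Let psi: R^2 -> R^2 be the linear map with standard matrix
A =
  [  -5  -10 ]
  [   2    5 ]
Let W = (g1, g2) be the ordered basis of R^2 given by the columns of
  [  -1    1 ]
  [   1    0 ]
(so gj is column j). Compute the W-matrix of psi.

[[3, 2], [-2, -3]]

The j-th column of [psi]_W is [psi(gj)]_W.
psi(g1) = A g1 = <-5, 3> = 3g1 - 2g2, so column 1 is <3, -2>.
Repeating for g2 and assembling the columns gives [[3, 2], [-2, -3]].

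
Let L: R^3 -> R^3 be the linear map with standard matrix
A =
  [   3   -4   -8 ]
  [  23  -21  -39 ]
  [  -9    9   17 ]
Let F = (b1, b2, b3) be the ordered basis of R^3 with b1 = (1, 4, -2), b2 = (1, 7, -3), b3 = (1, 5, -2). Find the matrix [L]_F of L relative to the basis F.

With P the matrix whose columns are b1, ..., b3, [L]_F = P^(-1) A P.
Column by column: L(b1) = A b1 = (3, 17, -7); its F-coordinates (0, 1, 2) give column 1.
Continuing for each basis vector yields [L]_F = [[0, 0, -1], [1, -1, 0], [2, 0, 0]].

[[0, 0, -1], [1, -1, 0], [2, 0, 0]]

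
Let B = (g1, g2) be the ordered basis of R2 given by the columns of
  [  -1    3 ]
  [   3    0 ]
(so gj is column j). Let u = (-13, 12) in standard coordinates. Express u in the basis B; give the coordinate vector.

(4, -3)

Write u = c_1 g1 + c_2 g2 and solve for the c_i.
System: -c_1 + 3c_2 = -13, 3c_1 + 0c_2 = 12; solving gives c_1 = 4, c_2 = -3.
Check: 4g1 - 3g2 = (-13, 12).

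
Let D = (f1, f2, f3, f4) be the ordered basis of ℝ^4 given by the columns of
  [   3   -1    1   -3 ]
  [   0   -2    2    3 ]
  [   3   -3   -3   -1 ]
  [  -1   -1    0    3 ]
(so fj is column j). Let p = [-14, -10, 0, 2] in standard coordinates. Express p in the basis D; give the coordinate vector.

Write p = c_1 f1 + ... + c_4 f4 and solve for the c_i.
Gaussian elimination on [M | p] yields c = (-3, 1, -4, 0).
Check: -3f1 + f2 - 4f3 + 0·f4 = [-14, -10, 0, 2].

[-3, 1, -4, 0]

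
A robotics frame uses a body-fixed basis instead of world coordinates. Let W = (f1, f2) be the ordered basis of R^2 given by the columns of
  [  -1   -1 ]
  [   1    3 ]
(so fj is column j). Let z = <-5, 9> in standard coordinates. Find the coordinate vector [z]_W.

<3, 2>

[z]_W is the unique c with M c = z, where M has columns f1, f2.
System: -c_1 - c_2 = -5, c_1 + 3c_2 = 9; solving gives c_1 = 3, c_2 = 2.
Check: 3f1 + 2f2 = <-5, 9>.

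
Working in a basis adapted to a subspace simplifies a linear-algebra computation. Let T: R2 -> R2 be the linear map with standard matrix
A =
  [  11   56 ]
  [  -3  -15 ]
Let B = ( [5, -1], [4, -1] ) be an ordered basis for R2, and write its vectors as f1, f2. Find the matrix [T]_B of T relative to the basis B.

[[-1, 0], [1, -3]]

Let P have columns f1, f2. Then [T]_B = P^(-1) A P.
Here det P = -1, so P^(-1) is integer; computing A P first and then P^(-1)(A P) gives [[-1, 0], [1, -3]].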